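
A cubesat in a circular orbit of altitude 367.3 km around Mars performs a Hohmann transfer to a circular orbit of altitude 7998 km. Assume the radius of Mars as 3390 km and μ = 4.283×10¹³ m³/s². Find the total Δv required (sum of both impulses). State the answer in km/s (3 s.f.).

r₁ = 3390 + 367.3 = 3757.3 km = 3.7573×10⁶ m.
r₂ = 3390 + 7998 = 11388 km = 1.1388×10⁷ m.
Transfer ellipse a_t = (r₁ + r₂)/2 = 7.573×10⁶ m.
At r₁: circular v_c1 = √(μ/r₁) = 3376 m/s; transfer-periapsis v_p = √[μ(2/r₁ − 1/a_t)] = 4140 m/s.
Δv₁ = v_p − v_c1 = 764.1 m/s.
At r₂: circular v_c2 = √(μ/r₂) = 1939 m/s; transfer-apoapsis v_a = √[μ(2/r₂ − 1/a_t)] = 1366 m/s.
Δv₂ = v_c2 − v_a = 573.3 m/s.
Total Δv = Δv₁ + Δv₂ = 1337 m/s = 1.337 km/s.

Δv_total ≈ 1.34 km/s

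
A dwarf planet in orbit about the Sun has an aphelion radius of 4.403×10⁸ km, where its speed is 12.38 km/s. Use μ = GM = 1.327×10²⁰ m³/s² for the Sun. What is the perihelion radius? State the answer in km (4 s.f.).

r_a = 4.403×10¹¹ m.
Specific energy ε = v²/2 − μ/r = -2.248×10⁸ J/kg, so a = −μ/(2ε) = 2.952×10¹¹ m.
The apsides satisfy r_p + r_a = 2a, so the perihelion radius is 2a − r_a = 1.501×10¹¹ m = 1.5013×10⁸ km.

perihelion radius ≈ 1.501×10⁸ km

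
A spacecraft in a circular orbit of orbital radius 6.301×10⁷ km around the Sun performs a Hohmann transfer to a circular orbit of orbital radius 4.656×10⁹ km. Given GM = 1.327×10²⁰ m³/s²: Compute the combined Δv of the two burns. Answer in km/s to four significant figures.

Δv_total ≈ 23.04 km/s

r₁ = 6.301×10⁷ km = 6.301×10¹⁰ m.
r₂ = 4.656×10⁹ km = 4.656×10¹² m.
Transfer ellipse a_t = (r₁ + r₂)/2 = 2.360×10¹² m.
At r₁: circular v_c1 = √(μ/r₁) = 45890 m/s; transfer-perihelion v_p = √[μ(2/r₁ − 1/a_t)] = 64470 m/s.
Δv₁ = v_p − v_c1 = 18570 m/s.
At r₂: circular v_c2 = √(μ/r₂) = 5339 m/s; transfer-aphelion v_a = √[μ(2/r₂ − 1/a_t)] = 872.4 m/s.
Δv₂ = v_c2 − v_a = 4466 m/s.
Total Δv = Δv₁ + Δv₂ = 23040 m/s = 23.04 km/s.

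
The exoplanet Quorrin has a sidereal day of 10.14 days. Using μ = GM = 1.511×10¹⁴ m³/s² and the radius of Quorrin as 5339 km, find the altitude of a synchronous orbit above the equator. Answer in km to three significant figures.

h_sync ≈ 1.38×10⁵ km

T = 10.14 days = 8.761×10⁵ s.
A synchronous orbit has period T, so by Kepler's third law a = (μT²/4π²)^(1/3).
μT²/4π² = 1.511×10¹⁴ × (8.761×10⁵)² / 39.48 = 2.938×10²⁴ m³.
a = 1.432×10⁸ m = 1.4322×10⁵ km.
Altitude h = a − R = 1.4322×10⁵ − 5339 = 1.3788×10⁵ km.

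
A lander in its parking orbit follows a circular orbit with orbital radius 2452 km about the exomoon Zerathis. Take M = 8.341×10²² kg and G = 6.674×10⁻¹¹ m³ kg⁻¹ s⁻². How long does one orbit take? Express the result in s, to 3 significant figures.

μ = GM = 6.674×10⁻¹¹ × 8.341×10²² = 5.567×10¹² m³/s².
r = 2452 km = 2.452×10⁶ m.
Kepler's third law: T = 2π√(r³/μ) = 2π√((2.452×10⁶)³ / 5.567×10¹²).
r³/μ = 2.648×10⁶ s², so T = 2π × 1.627×10³ = 1.022×10⁴ s.

T ≈ 10200 s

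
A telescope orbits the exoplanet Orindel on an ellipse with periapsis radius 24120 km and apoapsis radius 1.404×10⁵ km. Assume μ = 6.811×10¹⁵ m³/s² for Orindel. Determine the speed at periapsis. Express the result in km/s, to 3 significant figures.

v ≈ 22.0 km/s

Semi-major axis a = (r_p + r_a)/2 = 82260 km = 8.226×10⁷ m.
Vis-viva: v² = μ(2/r − 1/a) = 6.811×10¹⁵ × (8.292×10⁻⁸ − 1.216×10⁻⁸) = 4.820×10⁸ m²/s².
v = 21950 m/s = 21.95 km/s.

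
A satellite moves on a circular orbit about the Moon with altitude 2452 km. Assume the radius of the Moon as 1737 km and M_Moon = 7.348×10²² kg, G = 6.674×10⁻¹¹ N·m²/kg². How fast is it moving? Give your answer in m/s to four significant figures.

v ≈ 1082 m/s

μ = GM = 6.674×10⁻¹¹ × 7.348×10²² = 4.904×10¹² m³/s².
r = 1737 + 2452 = 4189.0 km = 4.1890×10⁶ m.
For a circular orbit v = √(μ/r) = √(4.904×10¹² / 4.189×10⁶) = √(1.171×10⁶) = 1082 m/s.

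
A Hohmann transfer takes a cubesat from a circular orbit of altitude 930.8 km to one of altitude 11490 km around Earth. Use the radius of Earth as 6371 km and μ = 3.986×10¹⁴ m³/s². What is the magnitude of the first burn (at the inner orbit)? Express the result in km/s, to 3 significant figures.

Δv ≈ 1.41 km/s

r₁ = 6371 + 930.8 = 7301.8 km = 7.3018×10⁶ m.
r₂ = 6371 + 11490 = 17861 km = 1.7861×10⁷ m.
Transfer ellipse a_t = (r₁ + r₂)/2 = 1.258×10⁷ m.
At r₁: circular v_c1 = √(μ/r₁) = 7388 m/s; transfer-perigee v_p = √[μ(2/r₁ − 1/a_t)] = 8803 m/s.
Δv₁ = v_p − v_c1 = 1415 m/s.
= 1.415 km/s.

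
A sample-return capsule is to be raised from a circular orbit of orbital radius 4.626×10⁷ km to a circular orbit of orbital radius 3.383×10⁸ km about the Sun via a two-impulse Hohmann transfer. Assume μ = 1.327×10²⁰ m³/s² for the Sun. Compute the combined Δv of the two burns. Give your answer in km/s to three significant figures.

Δv_total ≈ 27.6 km/s

r₁ = 4.626×10⁷ km = 4.626×10¹⁰ m.
r₂ = 3.383×10⁸ km = 3.383×10¹¹ m.
Transfer ellipse a_t = (r₁ + r₂)/2 = 1.923×10¹¹ m.
At r₁: circular v_c1 = √(μ/r₁) = 53560 m/s; transfer-perihelion v_p = √[μ(2/r₁ − 1/a_t)] = 71040 m/s.
Δv₁ = v_p − v_c1 = 17480 m/s.
At r₂: circular v_c2 = √(μ/r₂) = 19810 m/s; transfer-aphelion v_a = √[μ(2/r₂ − 1/a_t)] = 9714 m/s.
Δv₂ = v_c2 − v_a = 10090 m/s.
Total Δv = Δv₁ + Δv₂ = 27570 m/s = 27.57 km/s.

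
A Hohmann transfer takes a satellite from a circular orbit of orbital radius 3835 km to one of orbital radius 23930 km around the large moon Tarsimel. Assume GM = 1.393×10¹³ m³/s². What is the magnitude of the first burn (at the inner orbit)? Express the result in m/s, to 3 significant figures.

Δv ≈ 596 m/s

r₁ = 3835 km = 3.835×10⁶ m.
r₂ = 23930 km = 2.393×10⁷ m.
Transfer ellipse a_t = (r₁ + r₂)/2 = 1.388×10⁷ m.
At r₁: circular v_c1 = √(μ/r₁) = 1906 m/s; transfer-periapsis v_p = √[μ(2/r₁ − 1/a_t)] = 2502 m/s.
Δv₁ = v_p − v_c1 = 596.4 m/s.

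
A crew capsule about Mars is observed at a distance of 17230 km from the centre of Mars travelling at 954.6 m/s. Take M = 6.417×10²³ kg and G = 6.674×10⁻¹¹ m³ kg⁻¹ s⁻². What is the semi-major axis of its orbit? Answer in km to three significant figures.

μ = GM = 6.674×10⁻¹¹ × 6.417×10²³ = 4.283×10¹³ m³/s².
r = 1.723×10⁷ m.
Vis-viva rearranged: 1/a = 2/r − v²/μ = 1.161×10⁻⁷ − 2.128×10⁻⁸ = 9.480×10⁻⁸ m⁻¹.
a = 1.055×10⁷ m = 10549 km.

a ≈ 10500 km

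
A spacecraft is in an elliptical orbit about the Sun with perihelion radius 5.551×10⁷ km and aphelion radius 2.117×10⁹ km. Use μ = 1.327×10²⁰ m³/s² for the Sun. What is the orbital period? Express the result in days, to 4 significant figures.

Semi-major axis a = (r_p + r_a)/2 = (5.5510×10⁷ + 2.1170×10⁹)/2 = 1.0863×10⁹ km = 1.086×10¹² m.
By Kepler's third law T = 2π√(a³/μ) = 2π × 9.828×10⁷ = 6.175×10⁸ s.
= 7147 days.

T ≈ 7147 days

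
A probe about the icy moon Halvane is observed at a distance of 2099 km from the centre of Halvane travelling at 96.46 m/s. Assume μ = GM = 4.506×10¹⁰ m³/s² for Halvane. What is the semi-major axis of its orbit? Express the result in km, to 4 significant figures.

r = 2.099×10⁶ m.
Vis-viva rearranged: 1/a = 2/r − v²/μ = 9.528×10⁻⁷ − 2.065×10⁻⁷ = 7.463×10⁻⁷ m⁻¹.
a = 1.340×10⁶ m = 1339.9 km.

a ≈ 1340 km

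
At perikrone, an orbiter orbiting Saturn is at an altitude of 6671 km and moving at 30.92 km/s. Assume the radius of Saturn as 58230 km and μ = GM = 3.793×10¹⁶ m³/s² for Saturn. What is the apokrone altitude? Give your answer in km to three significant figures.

r_p = 58230 + 6671 = 64901 km = 6.490×10⁷ m.
Specific energy ε = v²/2 − μ/r = -1.064×10⁸ J/kg, so a = −μ/(2ε) = 1.782×10⁸ m.
The apsides satisfy r_p + r_a = 2a, so the apokrone radius is 2a − r_p = 2.916×10⁸ m = 2.9157×10⁵ km.
Apokrone altitude = 2.9157×10⁵ − 58230 = 2.3334×10⁵ km.

apokrone altitude ≈ 2.33×10⁵ km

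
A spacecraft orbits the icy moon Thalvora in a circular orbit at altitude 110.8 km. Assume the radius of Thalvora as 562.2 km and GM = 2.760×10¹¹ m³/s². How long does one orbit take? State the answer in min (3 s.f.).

T ≈ 110 min

r = 562.2 + 110.8 = 673.00 km = 6.7300×10⁵ m.
Kepler's third law: T = 2π√(r³/μ) = 2π√((6.730×10⁵)³ / 2.760×10¹¹).
r³/μ = 1.104×10⁶ s², so T = 2π × 1.051×10³ = 6.603×10³ s.
Converting: 6.603×10³ s ÷ 60.00 = 110.1 min.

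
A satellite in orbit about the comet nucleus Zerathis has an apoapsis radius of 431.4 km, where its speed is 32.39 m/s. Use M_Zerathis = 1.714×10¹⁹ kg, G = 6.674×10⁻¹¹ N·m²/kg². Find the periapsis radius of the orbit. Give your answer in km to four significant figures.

periapsis radius ≈ 106.4 km

μ = GM = 6.674×10⁻¹¹ × 1.714×10¹⁹ = 1.144×10⁹ m³/s².
r_a = 4.314×10⁵ m.
Specific energy ε = v²/2 − μ/r = -2.127×10³ J/kg, so a = −μ/(2ε) = 2.689×10⁵ m.
The apsides satisfy r_p + r_a = 2a, so the periapsis radius is 2a − r_a = 1.064×10⁵ m = 106.39 km.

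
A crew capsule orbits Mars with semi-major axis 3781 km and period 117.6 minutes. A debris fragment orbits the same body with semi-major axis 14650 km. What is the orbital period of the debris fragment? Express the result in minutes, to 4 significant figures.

T₂ ≈ 896.9 minutes

Kepler's third law: T² ∝ a³, so T₂ = T₁ (a₂/a₁)^(3/2).
a₂/a₁ = 3.875, (a₂/a₁)^(3/2) = 7.627.
T₂ = 117.6 × 7.627 = 896.9 minutes.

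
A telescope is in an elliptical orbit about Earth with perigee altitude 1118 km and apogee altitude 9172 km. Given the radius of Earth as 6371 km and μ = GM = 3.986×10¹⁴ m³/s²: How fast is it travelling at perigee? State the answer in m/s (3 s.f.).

r_p = 6371 + 1118 = 7489.0 km = 7.4890×10⁶ m.
r_a = 6371 + 9172 = 15543 km = 1.5543×10⁷ m.
Semi-major axis a = (r_p + r_a)/2 = 11516 km = 1.152×10⁷ m.
Vis-viva: v² = μ(2/r − 1/a) = 3.986×10¹⁴ × (2.671×10⁻⁷ − 8.684×10⁻⁸) = 7.184×10⁷ m²/s².
v = 8476 m/s.

v ≈ 8480 m/s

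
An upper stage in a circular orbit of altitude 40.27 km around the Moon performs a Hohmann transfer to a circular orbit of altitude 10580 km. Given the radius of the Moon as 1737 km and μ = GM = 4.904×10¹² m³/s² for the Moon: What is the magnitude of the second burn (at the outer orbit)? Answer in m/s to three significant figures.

Δv ≈ 314 m/s

r₁ = 1737 + 40.27 = 1777.3 km = 1.7773×10⁶ m.
r₂ = 1737 + 10580 = 12317 km = 1.2317×10⁷ m.
Transfer ellipse a_t = (r₁ + r₂)/2 = 7.047×10⁶ m.
At r₁: circular v_c1 = √(μ/r₁) = 1661 m/s; transfer-perilune v_p = √[μ(2/r₁ − 1/a_t)] = 2196 m/s.
At r₂: circular v_c2 = √(μ/r₂) = 631.0 m/s; transfer-apolune v_a = √[μ(2/r₂ − 1/a_t)] = 316.9 m/s.
Δv₂ = v_c2 − v_a = 314.1 m/s.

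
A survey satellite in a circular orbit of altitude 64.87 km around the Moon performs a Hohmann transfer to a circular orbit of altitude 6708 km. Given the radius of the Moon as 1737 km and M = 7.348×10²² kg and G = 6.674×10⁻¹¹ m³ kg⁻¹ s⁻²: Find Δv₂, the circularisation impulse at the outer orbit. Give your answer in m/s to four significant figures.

Δv ≈ 310.1 m/s

μ = GM = 6.674×10⁻¹¹ × 7.348×10²² = 4.904×10¹² m³/s².
r₁ = 1737 + 64.87 = 1801.9 km = 1.8019×10⁶ m.
r₂ = 1737 + 6708 = 8445.0 km = 8.4450×10⁶ m.
Transfer ellipse a_t = (r₁ + r₂)/2 = 5.123×10⁶ m.
At r₁: circular v_c1 = √(μ/r₁) = 1650 m/s; transfer-perilune v_p = √[μ(2/r₁ − 1/a_t)] = 2118 m/s.
At r₂: circular v_c2 = √(μ/r₂) = 762.0 m/s; transfer-apolune v_a = √[μ(2/r₂ − 1/a_t)] = 451.9 m/s.
Δv₂ = v_c2 − v_a = 310.1 m/s.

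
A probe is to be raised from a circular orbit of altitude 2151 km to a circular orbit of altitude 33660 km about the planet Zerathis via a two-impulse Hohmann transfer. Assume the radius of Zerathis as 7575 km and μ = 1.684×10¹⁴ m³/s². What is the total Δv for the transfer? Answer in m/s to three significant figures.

Δv_total ≈ 1900 m/s

r₁ = 7575 + 2151 = 9726.0 km = 9.7260×10⁶ m.
r₂ = 7575 + 33660 = 41235 km = 4.1235×10⁷ m.
Transfer ellipse a_t = (r₁ + r₂)/2 = 2.548×10⁷ m.
At r₁: circular v_c1 = √(μ/r₁) = 4161 m/s; transfer-periapsis v_p = √[μ(2/r₁ − 1/a_t)] = 5293 m/s.
Δv₁ = v_p − v_c1 = 1132 m/s.
At r₂: circular v_c2 = √(μ/r₂) = 2021 m/s; transfer-apoapsis v_a = √[μ(2/r₂ − 1/a_t)] = 1249 m/s.
Δv₂ = v_c2 − v_a = 772.3 m/s.
Total Δv = Δv₁ + Δv₂ = 1905 m/s.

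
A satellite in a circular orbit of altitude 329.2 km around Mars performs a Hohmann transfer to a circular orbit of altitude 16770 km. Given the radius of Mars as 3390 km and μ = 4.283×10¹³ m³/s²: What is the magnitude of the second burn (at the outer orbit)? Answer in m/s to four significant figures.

r₁ = 3390 + 329.2 = 3719.2 km = 3.7192×10⁶ m.
r₂ = 3390 + 16770 = 20160 km = 2.0160×10⁷ m.
Transfer ellipse a_t = (r₁ + r₂)/2 = 1.194×10⁷ m.
At r₁: circular v_c1 = √(μ/r₁) = 3394 m/s; transfer-periapsis v_p = √[μ(2/r₁ − 1/a_t)] = 4410 m/s.
At r₂: circular v_c2 = √(μ/r₂) = 1458 m/s; transfer-apoapsis v_a = √[μ(2/r₂ − 1/a_t)] = 813.5 m/s.
Δv₂ = v_c2 − v_a = 644.1 m/s.

Δv ≈ 644.1 m/s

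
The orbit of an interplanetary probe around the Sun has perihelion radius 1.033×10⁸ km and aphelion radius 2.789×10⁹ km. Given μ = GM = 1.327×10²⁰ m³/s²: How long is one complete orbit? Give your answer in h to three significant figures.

T ≈ 263000 h

Semi-major axis a = (r_p + r_a)/2 = (1.0330×10⁸ + 2.7890×10⁹)/2 = 1.4462×10⁹ km = 1.446×10¹² m.
By Kepler's third law T = 2π√(a³/μ) = 2π × 1.510×10⁸ = 9.486×10⁸ s.
= 2.635×10⁵ h.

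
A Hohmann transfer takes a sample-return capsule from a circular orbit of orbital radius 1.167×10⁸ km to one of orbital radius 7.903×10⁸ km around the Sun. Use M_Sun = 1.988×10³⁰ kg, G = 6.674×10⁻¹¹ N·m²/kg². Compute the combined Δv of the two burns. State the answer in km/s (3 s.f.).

Δv_total ≈ 17.2 km/s

μ = GM = 6.674×10⁻¹¹ × 1.988×10³⁰ = 1.327×10²⁰ m³/s².
r₁ = 1.167×10⁸ km = 1.167×10¹¹ m.
r₂ = 7.903×10⁸ km = 7.903×10¹¹ m.
Transfer ellipse a_t = (r₁ + r₂)/2 = 4.535×10¹¹ m.
At r₁: circular v_c1 = √(μ/r₁) = 33720 m/s; transfer-perihelion v_p = √[μ(2/r₁ − 1/a_t)] = 44510 m/s.
Δv₁ = v_p − v_c1 = 10790 m/s.
At r₂: circular v_c2 = √(μ/r₂) = 12960 m/s; transfer-aphelion v_a = √[μ(2/r₂ − 1/a_t)] = 6573 m/s.
Δv₂ = v_c2 − v_a = 6384 m/s.
Total Δv = Δv₁ + Δv₂ = 17180 m/s = 17.18 km/s.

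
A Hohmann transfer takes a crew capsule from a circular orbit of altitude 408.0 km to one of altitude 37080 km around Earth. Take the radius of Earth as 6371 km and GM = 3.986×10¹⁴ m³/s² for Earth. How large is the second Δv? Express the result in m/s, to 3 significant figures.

Δv ≈ 1460 m/s

r₁ = 6371 + 408.0 = 6779.0 km = 6.7790×10⁶ m.
r₂ = 6371 + 37080 = 43451 km = 4.3451×10⁷ m.
Transfer ellipse a_t = (r₁ + r₂)/2 = 2.512×10⁷ m.
At r₁: circular v_c1 = √(μ/r₁) = 7668 m/s; transfer-perigee v_p = √[μ(2/r₁ − 1/a_t)] = 10090 m/s.
At r₂: circular v_c2 = √(μ/r₂) = 3029 m/s; transfer-apogee v_a = √[μ(2/r₂ − 1/a_t)] = 1574 m/s.
Δv₂ = v_c2 − v_a = 1455 m/s.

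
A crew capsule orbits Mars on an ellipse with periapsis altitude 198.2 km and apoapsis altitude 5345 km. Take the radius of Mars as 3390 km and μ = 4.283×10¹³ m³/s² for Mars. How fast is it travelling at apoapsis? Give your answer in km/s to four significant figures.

v ≈ 1.690 km/s

r_p = 3390 + 198.2 = 3588.2 km = 3.5882×10⁶ m.
r_a = 3390 + 5345 = 8735.0 km = 8.7350×10⁶ m.
Semi-major axis a = (r_p + r_a)/2 = 6161.6 km = 6.162×10⁶ m.
Vis-viva: v² = μ(2/r − 1/a) = 4.283×10¹³ × (2.290×10⁻⁷ − 1.623×10⁻⁷) = 2.855×10⁶ m²/s².
v = 1690 m/s = 1.690 km/s.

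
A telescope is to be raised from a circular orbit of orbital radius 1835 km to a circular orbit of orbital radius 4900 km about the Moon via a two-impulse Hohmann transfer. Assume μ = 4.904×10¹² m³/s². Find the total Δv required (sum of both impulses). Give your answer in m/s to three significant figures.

r₁ = 1835 km = 1.835×10⁶ m.
r₂ = 4900 km = 4.900×10⁶ m.
Transfer ellipse a_t = (r₁ + r₂)/2 = 3.368×10⁶ m.
At r₁: circular v_c1 = √(μ/r₁) = 1635 m/s; transfer-perilune v_p = √[μ(2/r₁ − 1/a_t)] = 1972 m/s.
Δv₁ = v_p − v_c1 = 337.2 m/s.
At r₂: circular v_c2 = √(μ/r₂) = 1000 m/s; transfer-apolune v_a = √[μ(2/r₂ − 1/a_t)] = 738.5 m/s.
Δv₂ = v_c2 − v_a = 261.9 m/s.
Total Δv = Δv₁ + Δv₂ = 599.1 m/s.

Δv_total ≈ 599 m/s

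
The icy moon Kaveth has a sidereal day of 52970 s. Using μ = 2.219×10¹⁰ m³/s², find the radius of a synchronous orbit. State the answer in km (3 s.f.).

r_sync ≈ 1160 km

A synchronous orbit has period T, so by Kepler's third law a = (μT²/4π²)^(1/3).
μT²/4π² = 2.219×10¹⁰ × (5.297×10⁴)² / 39.48 = 1.577×10¹⁸ m³.
a = 1.164×10⁶ m = 1164.0 km.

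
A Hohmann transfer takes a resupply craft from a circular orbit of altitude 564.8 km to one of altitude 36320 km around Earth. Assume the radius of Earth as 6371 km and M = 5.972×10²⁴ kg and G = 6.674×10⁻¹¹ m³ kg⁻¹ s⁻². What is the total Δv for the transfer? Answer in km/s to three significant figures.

Δv_total ≈ 3.80 km/s

μ = GM = 6.674×10⁻¹¹ × 5.972×10²⁴ = 3.986×10¹⁴ m³/s².
r₁ = 6371 + 564.8 = 6935.8 km = 6.9358×10⁶ m.
r₂ = 6371 + 36320 = 42691 km = 4.2691×10⁷ m.
Transfer ellipse a_t = (r₁ + r₂)/2 = 2.481×10⁷ m.
At r₁: circular v_c1 = √(μ/r₁) = 7581 m/s; transfer-perigee v_p = √[μ(2/r₁ − 1/a_t)] = 9943 m/s.
Δv₁ = v_p − v_c1 = 2363 m/s.
At r₂: circular v_c2 = √(μ/r₂) = 3056 m/s; transfer-apogee v_a = √[μ(2/r₂ − 1/a_t)] = 1615 m/s.
Δv₂ = v_c2 − v_a = 1440 m/s.
Total Δv = Δv₁ + Δv₂ = 3803 m/s = 3.803 km/s.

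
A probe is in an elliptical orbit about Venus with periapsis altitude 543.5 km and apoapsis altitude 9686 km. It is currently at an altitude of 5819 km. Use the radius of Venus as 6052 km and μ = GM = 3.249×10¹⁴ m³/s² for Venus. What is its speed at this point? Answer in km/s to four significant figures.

r_p = 6052 + 543.5 = 6595.5 km = 6.5955×10⁶ m.
r_a = 6052 + 9686 = 15738 km = 1.5738×10⁷ m.
r = 6052 + 5819 = 11871 km = 1.187×10⁷ m.
Semi-major axis a = (r_p + r_a)/2 = 11167 km = 1.117×10⁷ m.
Vis-viva: v² = μ(2/r − 1/a) = 3.249×10¹⁴ × (1.685×10⁻⁷ − 8.955×10⁻⁸) = 2.564×10⁷ m²/s².
v = 5064 m/s = 5.064 km/s.

v ≈ 5.064 km/s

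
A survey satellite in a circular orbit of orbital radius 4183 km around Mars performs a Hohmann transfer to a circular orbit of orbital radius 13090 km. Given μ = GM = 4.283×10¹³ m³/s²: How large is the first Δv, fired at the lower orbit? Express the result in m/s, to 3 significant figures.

r₁ = 4183 km = 4.183×10⁶ m.
r₂ = 13090 km = 1.309×10⁷ m.
Transfer ellipse a_t = (r₁ + r₂)/2 = 8.636×10⁶ m.
At r₁: circular v_c1 = √(μ/r₁) = 3200 m/s; transfer-periapsis v_p = √[μ(2/r₁ − 1/a_t)] = 3939 m/s.
Δv₁ = v_p − v_c1 = 739.6 m/s.

Δv ≈ 740 m/s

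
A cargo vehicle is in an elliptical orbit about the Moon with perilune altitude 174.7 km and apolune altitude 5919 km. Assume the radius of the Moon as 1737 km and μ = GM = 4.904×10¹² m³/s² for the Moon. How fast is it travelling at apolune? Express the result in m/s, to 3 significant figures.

v ≈ 506 m/s

r_p = 1737 + 174.7 = 1911.7 km = 1.9117×10⁶ m.
r_a = 1737 + 5919 = 7656.0 km = 7.6560×10⁶ m.
Semi-major axis a = (r_p + r_a)/2 = 4783.9 km = 4.784×10⁶ m.
Vis-viva: v² = μ(2/r − 1/a) = 4.904×10¹² × (2.612×10⁻⁷ − 2.090×10⁻⁷) = 2.560×10⁵ m²/s².
v = 505.9 m/s.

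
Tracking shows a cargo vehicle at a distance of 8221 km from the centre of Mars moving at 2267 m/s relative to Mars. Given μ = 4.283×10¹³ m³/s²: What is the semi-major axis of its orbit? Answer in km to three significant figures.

a ≈ 8110 km

r = 8.221×10⁶ m.
Specific orbital energy ε = v²/2 − μ/r = (2267)²/2 − 4.283×10¹³/8.221×10⁶ = -2.640×10⁶ J/kg.
Since ε = −μ/(2a), a = −μ/(2ε) = 8.111×10⁶ m = 8111.2 km.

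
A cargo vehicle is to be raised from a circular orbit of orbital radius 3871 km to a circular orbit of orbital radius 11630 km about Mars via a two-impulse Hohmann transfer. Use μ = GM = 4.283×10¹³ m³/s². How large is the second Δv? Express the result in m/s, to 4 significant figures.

Δv ≈ 562.8 m/s

r₁ = 3871 km = 3.871×10⁶ m.
r₂ = 11630 km = 1.163×10⁷ m.
Transfer ellipse a_t = (r₁ + r₂)/2 = 7.750×10⁶ m.
At r₁: circular v_c1 = √(μ/r₁) = 3326 m/s; transfer-periapsis v_p = √[μ(2/r₁ − 1/a_t)] = 4075 m/s.
At r₂: circular v_c2 = √(μ/r₂) = 1919 m/s; transfer-apoapsis v_a = √[μ(2/r₂ − 1/a_t)] = 1356 m/s.
Δv₂ = v_c2 − v_a = 562.8 m/s.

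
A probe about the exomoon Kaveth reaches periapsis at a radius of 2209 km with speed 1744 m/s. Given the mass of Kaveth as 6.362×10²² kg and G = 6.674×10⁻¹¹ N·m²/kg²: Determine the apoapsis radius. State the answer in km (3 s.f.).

μ = GM = 6.674×10⁻¹¹ × 6.362×10²² = 4.246×10¹² m³/s².
r_p = 2.209×10⁶ m.
Specific energy ε = v²/2 − μ/r = -4.014×10⁵ J/kg, so a = −μ/(2ε) = 5.289×10⁶ m.
The apsides satisfy r_p + r_a = 2a, so the apoapsis radius is 2a − r_p = 8.370×10⁶ m = 8369.8 km.

apoapsis radius ≈ 8370 km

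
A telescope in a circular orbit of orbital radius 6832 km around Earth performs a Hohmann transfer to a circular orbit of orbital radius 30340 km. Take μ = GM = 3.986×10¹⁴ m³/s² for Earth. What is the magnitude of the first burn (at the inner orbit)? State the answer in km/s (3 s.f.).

r₁ = 6832 km = 6.832×10⁶ m.
r₂ = 30340 km = 3.034×10⁷ m.
Transfer ellipse a_t = (r₁ + r₂)/2 = 1.859×10⁷ m.
At r₁: circular v_c1 = √(μ/r₁) = 7638 m/s; transfer-perigee v_p = √[μ(2/r₁ − 1/a_t)] = 9759 m/s.
Δv₁ = v_p − v_c1 = 2121 m/s.
= 2.121 km/s.

Δv ≈ 2.12 km/s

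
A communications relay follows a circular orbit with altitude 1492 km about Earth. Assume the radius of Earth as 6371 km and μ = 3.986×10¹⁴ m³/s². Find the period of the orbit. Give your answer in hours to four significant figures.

r = 6371 + 1492 = 7863.0 km = 7.8630×10⁶ m.
Kepler's third law: T = 2π√(r³/μ) = 2π√((7.863×10⁶)³ / 3.986×10¹⁴).
r³/μ = 1.220×10⁶ s², so T = 2π × 1.104×10³ = 6.939×10³ s.
Converting: 6.939×10³ s ÷ 3600 = 1.927 hours.

T ≈ 1.927 hours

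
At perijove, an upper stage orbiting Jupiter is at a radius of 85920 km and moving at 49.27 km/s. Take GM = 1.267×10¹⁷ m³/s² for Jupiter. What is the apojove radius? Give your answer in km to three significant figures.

r_p = 8.592×10⁷ m.
Specific energy ε = v²/2 − μ/r = -2.609×10⁸ J/kg, so a = −μ/(2ε) = 2.428×10⁸ m.
The apsides satisfy r_p + r_a = 2a, so the apojove radius is 2a − r_p = 3.998×10⁸ m = 3.9978×10⁵ km.

apojove radius ≈ 4.00×10⁵ km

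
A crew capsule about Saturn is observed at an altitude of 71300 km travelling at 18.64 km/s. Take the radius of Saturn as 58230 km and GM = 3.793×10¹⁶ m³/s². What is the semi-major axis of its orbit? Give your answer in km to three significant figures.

a ≈ 1.59×10⁵ km

r = 58230 + 71300 = 1.2953×10⁵ km = 1.295×10⁸ m.
Vis-viva rearranged: 1/a = 2/r − v²/μ = 1.544×10⁻⁸ − 9.160×10⁻⁹ = 6.280×10⁻⁹ m⁻¹.
a = 1.592×10⁸ m = 1.5923×10⁵ km.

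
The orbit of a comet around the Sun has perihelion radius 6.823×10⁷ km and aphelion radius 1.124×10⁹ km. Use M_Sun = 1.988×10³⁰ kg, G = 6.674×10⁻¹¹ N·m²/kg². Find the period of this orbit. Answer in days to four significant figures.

T ≈ 2906 days

μ = GM = 6.674×10⁻¹¹ × 1.988×10³⁰ = 1.327×10²⁰ m³/s².
Semi-major axis a = (r_p + r_a)/2 = (6.8230×10⁷ + 1.1240×10⁹)/2 = 5.9612×10⁸ km = 5.961×10¹¹ m.
By Kepler's third law T = 2π√(a³/μ) = 2π × 3.996×10⁷ = 2.511×10⁸ s.
= 2906 days.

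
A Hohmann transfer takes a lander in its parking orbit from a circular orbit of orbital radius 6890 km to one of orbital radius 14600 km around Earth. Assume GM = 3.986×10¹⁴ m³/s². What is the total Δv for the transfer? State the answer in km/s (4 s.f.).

Δv_total ≈ 2.301 km/s

r₁ = 6890 km = 6.890×10⁶ m.
r₂ = 14600 km = 1.460×10⁷ m.
Transfer ellipse a_t = (r₁ + r₂)/2 = 1.074×10⁷ m.
At r₁: circular v_c1 = √(μ/r₁) = 7606 m/s; transfer-perigee v_p = √[μ(2/r₁ − 1/a_t)] = 8866 m/s.
Δv₁ = v_p − v_c1 = 1260 m/s.
At r₂: circular v_c2 = √(μ/r₂) = 5225 m/s; transfer-apogee v_a = √[μ(2/r₂ − 1/a_t)] = 4184 m/s.
Δv₂ = v_c2 − v_a = 1041 m/s.
Total Δv = Δv₁ + Δv₂ = 2301 m/s = 2.301 km/s.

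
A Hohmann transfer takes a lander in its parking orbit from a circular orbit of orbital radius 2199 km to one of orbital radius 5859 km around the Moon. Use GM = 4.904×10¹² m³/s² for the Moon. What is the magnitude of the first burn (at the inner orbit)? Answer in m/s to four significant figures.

r₁ = 2199 km = 2.199×10⁶ m.
r₂ = 5859 km = 5.859×10⁶ m.
Transfer ellipse a_t = (r₁ + r₂)/2 = 4.029×10⁶ m.
At r₁: circular v_c1 = √(μ/r₁) = 1493 m/s; transfer-perilune v_p = √[μ(2/r₁ − 1/a_t)] = 1801 m/s.
Δv₁ = v_p − v_c1 = 307.5 m/s.

Δv ≈ 307.5 m/s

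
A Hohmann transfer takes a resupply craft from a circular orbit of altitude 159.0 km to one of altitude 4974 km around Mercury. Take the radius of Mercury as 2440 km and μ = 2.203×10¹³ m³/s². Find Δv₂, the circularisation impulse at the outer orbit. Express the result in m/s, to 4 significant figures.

r₁ = 2440 + 159.0 = 2599.0 km = 2.5990×10⁶ m.
r₂ = 2440 + 4974 = 7414.0 km = 7.4140×10⁶ m.
Transfer ellipse a_t = (r₁ + r₂)/2 = 5.006×10⁶ m.
At r₁: circular v_c1 = √(μ/r₁) = 2911 m/s; transfer-periherm v_p = √[μ(2/r₁ − 1/a_t)] = 3543 m/s.
At r₂: circular v_c2 = √(μ/r₂) = 1724 m/s; transfer-apoherm v_a = √[μ(2/r₂ − 1/a_t)] = 1242 m/s.
Δv₂ = v_c2 − v_a = 481.8 m/s.

Δv ≈ 481.8 m/s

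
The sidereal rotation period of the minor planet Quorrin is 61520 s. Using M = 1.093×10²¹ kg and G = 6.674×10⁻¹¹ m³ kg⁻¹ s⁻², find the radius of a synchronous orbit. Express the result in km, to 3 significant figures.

r_sync ≈ 1910 km

μ = GM = 6.674×10⁻¹¹ × 1.093×10²¹ = 7.295×10¹⁰ m³/s².
A synchronous orbit has period T, so by Kepler's third law a = (μT²/4π²)^(1/3).
μT²/4π² = 7.295×10¹⁰ × (6.152×10⁴)² / 39.48 = 6.993×10¹⁸ m³.
a = 1.912×10⁶ m = 1912.3 km.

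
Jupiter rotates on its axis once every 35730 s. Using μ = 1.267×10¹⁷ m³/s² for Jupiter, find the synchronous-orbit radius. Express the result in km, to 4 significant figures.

A synchronous orbit has period T, so by Kepler's third law a = (μT²/4π²)^(1/3).
μT²/4π² = 1.267×10¹⁷ × (3.573×10⁴)² / 39.48 = 4.097×10²⁴ m³.
a = 1.600×10⁸ m = 1.6002×10⁵ km.

r_sync ≈ 1.600×10⁵ km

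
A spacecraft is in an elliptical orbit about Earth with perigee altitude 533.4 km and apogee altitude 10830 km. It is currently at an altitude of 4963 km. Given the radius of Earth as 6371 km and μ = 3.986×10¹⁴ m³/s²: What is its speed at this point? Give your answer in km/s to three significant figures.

v ≈ 6.10 km/s

r_p = 6371 + 533.4 = 6904.4 km = 6.9044×10⁶ m.
r_a = 6371 + 10830 = 17201 km = 1.7201×10⁷ m.
r = 6371 + 4963 = 11334 km = 1.133×10⁷ m.
Semi-major axis a = (r_p + r_a)/2 = 12053 km = 1.205×10⁷ m.
Vis-viva: v² = μ(2/r − 1/a) = 3.986×10¹⁴ × (1.765×10⁻⁷ − 8.297×10⁻⁸) = 3.727×10⁷ m²/s².
v = 6105 m/s = 6.105 km/s.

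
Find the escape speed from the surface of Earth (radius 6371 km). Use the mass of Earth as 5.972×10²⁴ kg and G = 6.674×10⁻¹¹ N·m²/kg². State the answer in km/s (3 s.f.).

μ = GM = 6.674×10⁻¹¹ × 5.972×10²⁴ = 3.986×10¹⁴ m³/s².
r = R = 6.371×10⁶ m.
Escape speed v_esc = √(2μ/r) = √(2 × 3.986×10¹⁴ / 6.371×10⁶) = √(1.251×10⁸) = 11190 m/s.
= 11.19 km/s.

v_esc ≈ 11.2 km/s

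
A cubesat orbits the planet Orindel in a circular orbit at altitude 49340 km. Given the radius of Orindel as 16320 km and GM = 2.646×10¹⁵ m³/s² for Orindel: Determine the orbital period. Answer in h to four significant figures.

r = 16320 + 49340 = 65660 km = 6.5660×10⁷ m.
Kepler's third law: T = 2π√(r³/μ) = 2π√((6.566×10⁷)³ / 2.646×10¹⁵).
r³/μ = 1.070×10⁸ s², so T = 2π × 1.034×10⁴ = 6.499×10⁴ s.
Converting: 6.499×10⁴ s ÷ 3600 = 18.05 h.

T ≈ 18.05 h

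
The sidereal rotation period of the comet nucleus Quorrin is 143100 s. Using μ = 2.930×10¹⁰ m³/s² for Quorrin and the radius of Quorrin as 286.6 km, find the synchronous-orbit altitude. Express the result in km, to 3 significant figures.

A synchronous orbit has period T, so by Kepler's third law a = (μT²/4π²)^(1/3).
μT²/4π² = 2.930×10¹⁰ × (1.431×10⁵)² / 39.48 = 1.520×10¹⁹ m³.
a = 2.477×10⁶ m = 2477.0 km.
Altitude h = a − R = 2477.0 − 286.6 = 2190.4 km.

h_sync ≈ 2190 km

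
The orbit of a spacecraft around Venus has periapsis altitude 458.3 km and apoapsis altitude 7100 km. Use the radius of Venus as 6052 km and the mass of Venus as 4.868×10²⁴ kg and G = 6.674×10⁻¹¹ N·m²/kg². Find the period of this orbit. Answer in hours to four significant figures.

μ = GM = 6.674×10⁻¹¹ × 4.868×10²⁴ = 3.249×10¹⁴ m³/s².
r_p = 6052 + 458.3 = 6510.3 km = 6.5103×10⁶ m.
r_a = 6052 + 7100 = 13152 km = 1.3152×10⁷ m.
Semi-major axis a = (r_p + r_a)/2 = (6510.3 + 13152)/2 = 9831.1 km = 9.831×10⁶ m.
By Kepler's third law T = 2π√(a³/μ) = 2π × 1.710×10³ = 1.075×10⁴ s.
= 2.985 hours.

T ≈ 2.985 hours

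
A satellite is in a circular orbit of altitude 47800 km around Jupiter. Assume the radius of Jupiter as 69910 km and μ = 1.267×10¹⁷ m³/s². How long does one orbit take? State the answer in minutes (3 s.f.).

T ≈ 376 minutes

r = 69910 + 47800 = 117710 km = 1.1771×10⁸ m.
Kepler's third law: T = 2π√(r³/μ) = 2π√((1.177×10⁸)³ / 1.267×10¹⁷).
r³/μ = 1.287×10⁷ s², so T = 2π × 3.588×10³ = 2.254×10⁴ s.
Converting: 2.254×10⁴ s ÷ 60.00 = 375.7 minutes.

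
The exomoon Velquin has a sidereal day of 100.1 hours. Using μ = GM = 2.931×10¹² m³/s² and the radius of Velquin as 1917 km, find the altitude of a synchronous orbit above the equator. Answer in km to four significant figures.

T = 100.1 hours = 3.604×10⁵ s.
A synchronous orbit has period T, so by Kepler's third law a = (μT²/4π²)^(1/3).
μT²/4π² = 2.931×10¹² × (3.604×10⁵)² / 39.48 = 9.641×10²¹ m³.
a = 2.128×10⁷ m = 21284 km.
Altitude h = a − R = 21284 − 1917 = 19367 km.

h_sync ≈ 19370 km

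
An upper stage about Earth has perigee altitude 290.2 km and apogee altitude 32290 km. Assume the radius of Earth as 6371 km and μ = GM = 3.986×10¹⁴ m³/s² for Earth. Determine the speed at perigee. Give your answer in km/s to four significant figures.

v ≈ 10.10 km/s

r_p = 6371 + 290.2 = 6661.2 km = 6.6612×10⁶ m.
r_a = 6371 + 32290 = 38661 km = 3.8661×10⁷ m.
Semi-major axis a = (r_p + r_a)/2 = 22661 km = 2.266×10⁷ m.
Vis-viva: v² = μ(2/r − 1/a) = 3.986×10¹⁴ × (3.002×10⁻⁷ − 4.413×10⁻⁸) = 1.021×10⁸ m²/s².
v = 10100 m/s = 10.10 km/s.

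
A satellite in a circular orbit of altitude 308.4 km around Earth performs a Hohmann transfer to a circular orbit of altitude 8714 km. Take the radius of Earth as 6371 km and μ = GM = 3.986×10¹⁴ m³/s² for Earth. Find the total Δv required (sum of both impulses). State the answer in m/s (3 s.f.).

Δv_total ≈ 2480 m/s

r₁ = 6371 + 308.4 = 6679.4 km = 6.6794×10⁶ m.
r₂ = 6371 + 8714 = 15085 km = 1.5085×10⁷ m.
Transfer ellipse a_t = (r₁ + r₂)/2 = 1.088×10⁷ m.
At r₁: circular v_c1 = √(μ/r₁) = 7725 m/s; transfer-perigee v_p = √[μ(2/r₁ − 1/a_t)] = 9095 m/s.
Δv₁ = v_p − v_c1 = 1370 m/s.
At r₂: circular v_c2 = √(μ/r₂) = 5140 m/s; transfer-apogee v_a = √[μ(2/r₂ − 1/a_t)] = 4027 m/s.
Δv₂ = v_c2 − v_a = 1113 m/s.
Total Δv = Δv₁ + Δv₂ = 2483 m/s.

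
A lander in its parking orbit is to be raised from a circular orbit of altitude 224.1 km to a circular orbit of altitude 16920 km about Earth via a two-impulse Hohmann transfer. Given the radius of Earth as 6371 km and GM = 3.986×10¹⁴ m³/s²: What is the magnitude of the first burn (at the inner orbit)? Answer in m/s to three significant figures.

Δv ≈ 1930 m/s

r₁ = 6371 + 224.1 = 6595.1 km = 6.5951×10⁶ m.
r₂ = 6371 + 16920 = 23291 km = 2.3291×10⁷ m.
Transfer ellipse a_t = (r₁ + r₂)/2 = 1.494×10⁷ m.
At r₁: circular v_c1 = √(μ/r₁) = 7774 m/s; transfer-perigee v_p = √[μ(2/r₁ − 1/a_t)] = 9706 m/s.
Δv₁ = v_p − v_c1 = 1932 m/s.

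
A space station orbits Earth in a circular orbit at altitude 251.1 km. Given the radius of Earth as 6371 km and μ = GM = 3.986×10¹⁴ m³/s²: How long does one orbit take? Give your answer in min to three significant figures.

r = 6371 + 251.1 = 6622.1 km = 6.6221×10⁶ m.
Kepler's third law: T = 2π√(r³/μ) = 2π√((6.622×10⁶)³ / 3.986×10¹⁴).
r³/μ = 7.285×10⁵ s², so T = 2π × 8.535×10² = 5.363×10³ s.
Converting: 5.363×10³ s ÷ 60.00 = 89.38 min.

T ≈ 89.4 min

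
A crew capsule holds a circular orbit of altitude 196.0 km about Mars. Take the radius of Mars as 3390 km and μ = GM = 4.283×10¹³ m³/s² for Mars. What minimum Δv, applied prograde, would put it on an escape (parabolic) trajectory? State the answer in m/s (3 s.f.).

Δv ≈ 1430 m/s

r = 3390 + 196.0 = 3586.0 km = 3.5860×10⁶ m.
Circular speed v_c = √(μ/r) = 3456 m/s.
Escape speed v_esc = √(2μ/r) = √2 × v_c = 4887 m/s.
Δv = v_esc − v_c = 1432 m/s.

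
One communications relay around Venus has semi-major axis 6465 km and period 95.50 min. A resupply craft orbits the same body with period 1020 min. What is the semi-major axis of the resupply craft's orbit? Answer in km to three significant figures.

Kepler's third law: a³ ∝ T², so a₂ = a₁ (T₂/T₁)^(2/3).
T₂/T₁ = 10.68, (T₂/T₁)^(2/3) = 4.850.
a₂ = 6465 × 4.850 = 31350 km.

a₂ ≈ 31400 km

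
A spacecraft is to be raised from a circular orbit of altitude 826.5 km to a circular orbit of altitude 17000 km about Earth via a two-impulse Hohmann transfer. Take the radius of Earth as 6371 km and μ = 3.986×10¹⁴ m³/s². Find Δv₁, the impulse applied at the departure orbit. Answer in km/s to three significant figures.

Δv ≈ 1.76 km/s

r₁ = 6371 + 826.5 = 7197.5 km = 7.1975×10⁶ m.
r₂ = 6371 + 17000 = 23371 km = 2.3371×10⁷ m.
Transfer ellipse a_t = (r₁ + r₂)/2 = 1.528×10⁷ m.
At r₁: circular v_c1 = √(μ/r₁) = 7442 m/s; transfer-perigee v_p = √[μ(2/r₁ − 1/a_t)] = 9202 m/s.
Δv₁ = v_p − v_c1 = 1760 m/s.
= 1.760 km/s.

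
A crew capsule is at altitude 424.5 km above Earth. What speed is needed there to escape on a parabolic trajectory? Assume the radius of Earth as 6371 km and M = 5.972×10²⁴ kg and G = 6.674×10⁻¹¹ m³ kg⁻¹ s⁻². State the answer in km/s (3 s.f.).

μ = GM = 6.674×10⁻¹¹ × 5.972×10²⁴ = 3.986×10¹⁴ m³/s².
r = 6371 + 424.5 = 6795.5 km = 6.7955×10⁶ m.
Escape speed v_esc = √(2μ/r) = √(2 × 3.986×10¹⁴ / 6.796×10⁶) = √(1.173×10⁸) = 10830 m/s.
= 10.83 km/s.

v_esc ≈ 10.8 km/s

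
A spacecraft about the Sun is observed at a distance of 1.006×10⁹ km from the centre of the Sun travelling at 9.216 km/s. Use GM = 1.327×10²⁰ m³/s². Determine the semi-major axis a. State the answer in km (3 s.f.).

r = 1.006×10¹² m.
Vis-viva rearranged: 1/a = 2/r − v²/μ = 1.988×10⁻¹² − 6.401×10⁻¹³ = 1.348×10⁻¹² m⁻¹.
a = 7.418×10¹¹ m = 7.4183×10⁸ km.

a ≈ 7.42×10⁸ km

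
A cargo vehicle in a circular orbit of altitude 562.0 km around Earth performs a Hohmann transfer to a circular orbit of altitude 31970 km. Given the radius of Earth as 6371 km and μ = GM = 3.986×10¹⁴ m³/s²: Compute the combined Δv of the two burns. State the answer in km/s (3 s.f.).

Δv_total ≈ 3.73 km/s

r₁ = 6371 + 562.0 = 6933.0 km = 6.9330×10⁶ m.
r₂ = 6371 + 31970 = 38341 km = 3.8341×10⁷ m.
Transfer ellipse a_t = (r₁ + r₂)/2 = 2.264×10⁷ m.
At r₁: circular v_c1 = √(μ/r₁) = 7582 m/s; transfer-perigee v_p = √[μ(2/r₁ − 1/a_t)] = 9868 m/s.
Δv₁ = v_p − v_c1 = 2286 m/s.
At r₂: circular v_c2 = √(μ/r₂) = 3224 m/s; transfer-apogee v_a = √[μ(2/r₂ − 1/a_t)] = 1784 m/s.
Δv₂ = v_c2 − v_a = 1440 m/s.
Total Δv = Δv₁ + Δv₂ = 3726 m/s = 3.726 km/s.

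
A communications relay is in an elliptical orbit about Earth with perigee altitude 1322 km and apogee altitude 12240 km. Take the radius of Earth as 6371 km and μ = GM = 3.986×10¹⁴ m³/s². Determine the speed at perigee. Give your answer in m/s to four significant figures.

r_p = 6371 + 1322 = 7693.0 km = 7.6930×10⁶ m.
r_a = 6371 + 12240 = 18611 km = 1.8611×10⁷ m.
Semi-major axis a = (r_p + r_a)/2 = 13152 km = 1.315×10⁷ m.
Vis-viva: v² = μ(2/r − 1/a) = 3.986×10¹⁴ × (2.600×10⁻⁷ − 7.603×10⁻⁸) = 7.332×10⁷ m²/s².
v = 8563 m/s.

v ≈ 8563 m/s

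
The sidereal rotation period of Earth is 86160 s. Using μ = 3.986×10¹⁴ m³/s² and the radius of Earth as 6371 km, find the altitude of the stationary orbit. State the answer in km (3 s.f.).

A synchronous orbit has period T, so by Kepler's third law a = (μT²/4π²)^(1/3).
μT²/4π² = 3.986×10¹⁴ × (8.616×10⁴)² / 39.48 = 7.495×10²² m³.
a = 4.216×10⁷ m = 42163 km.
Altitude h = a − R = 42163 − 6371 = 35792 km.

h_sync ≈ 35800 km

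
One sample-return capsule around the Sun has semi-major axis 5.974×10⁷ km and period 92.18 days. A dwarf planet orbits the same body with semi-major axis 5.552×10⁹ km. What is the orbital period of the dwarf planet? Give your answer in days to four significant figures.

Kepler's third law: T² ∝ a³, so T₂ = T₁ (a₂/a₁)^(3/2).
a₂/a₁ = 92.94, (a₂/a₁)^(3/2) = 895.9.
T₂ = 92.18 × 895.9 = 82590 days.

T₂ ≈ 82590 days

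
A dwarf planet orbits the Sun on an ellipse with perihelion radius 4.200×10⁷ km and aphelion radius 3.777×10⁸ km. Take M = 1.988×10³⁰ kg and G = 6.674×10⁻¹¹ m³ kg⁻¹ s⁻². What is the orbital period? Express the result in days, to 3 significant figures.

μ = GM = 6.674×10⁻¹¹ × 1.988×10³⁰ = 1.327×10²⁰ m³/s².
Semi-major axis a = (r_p + r_a)/2 = (4.2000×10⁷ + 3.7770×10⁸)/2 = 2.0985×10⁸ km = 2.098×10¹¹ m.
By Kepler's third law T = 2π√(a³/μ) = 2π × 8.346×10⁶ = 5.244×10⁷ s.
= 606.9 days.

T ≈ 607 days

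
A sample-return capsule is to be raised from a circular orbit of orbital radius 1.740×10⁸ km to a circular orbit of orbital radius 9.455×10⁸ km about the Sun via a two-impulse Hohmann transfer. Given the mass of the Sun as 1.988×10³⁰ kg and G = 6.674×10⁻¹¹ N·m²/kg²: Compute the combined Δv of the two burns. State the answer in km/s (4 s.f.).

μ = GM = 6.674×10⁻¹¹ × 1.988×10³⁰ = 1.327×10²⁰ m³/s².
r₁ = 1.740×10⁸ km = 1.740×10¹¹ m.
r₂ = 9.455×10⁸ km = 9.455×10¹¹ m.
Transfer ellipse a_t = (r₁ + r₂)/2 = 5.598×10¹¹ m.
At r₁: circular v_c1 = √(μ/r₁) = 27610 m/s; transfer-perihelion v_p = √[μ(2/r₁ − 1/a_t)] = 35890 m/s.
Δv₁ = v_p − v_c1 = 8275 m/s.
At r₂: circular v_c2 = √(μ/r₂) = 11850 m/s; transfer-aphelion v_a = √[μ(2/r₂ − 1/a_t)] = 6605 m/s.
Δv₂ = v_c2 − v_a = 5241 m/s.
Total Δv = Δv₁ + Δv₂ = 13520 m/s = 13.52 km/s.

Δv_total ≈ 13.52 km/s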